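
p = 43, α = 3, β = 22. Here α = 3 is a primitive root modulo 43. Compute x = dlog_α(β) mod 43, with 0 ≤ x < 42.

Successive powers of 3 modulo 43:
  3^0=1  3^1=3  3^2=9  3^3=27  3^4=38  3^5=28
  3^6=41  3^7=37  3^8=25  3^9=32  3^10=10  3^11=30
  3^12=4  3^13=12  3^14=36  3^15=22
So 3^15 ≡ 22 (mod 43), giving x = 15.

15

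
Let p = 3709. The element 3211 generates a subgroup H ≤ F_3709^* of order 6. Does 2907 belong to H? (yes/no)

no

⟨3211⟩ has order 6; its elements mod 3709 are {1, 498, 499, 3210, 3211, 3708}.
2907 is not in this set.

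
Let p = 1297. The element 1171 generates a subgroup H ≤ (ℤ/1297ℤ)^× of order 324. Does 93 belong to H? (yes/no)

93 ∈ ⟨1171⟩ iff 93^324 ≡ 1 (mod 1297), since |⟨1171⟩| = 324.
93^324 mod 1297 = 36.
Since 36 ≠ 1, 93 does not lie in the subgroup.

no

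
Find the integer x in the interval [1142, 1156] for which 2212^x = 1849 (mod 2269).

Compute 2212^1142 mod 2269 = 885, then multiply by 2212 repeatedly:
  2212^1142=885  2212^1143=1742  2212^1144=542  2212^1145=872  2212^1146=214
  2212^1147=1416  2212^1148=972  2212^1149=1321  2212^1150=1849
Found 1849 at exponent 1150.

1150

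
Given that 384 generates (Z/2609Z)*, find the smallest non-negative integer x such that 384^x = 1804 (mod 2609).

740

Baby-step giant-step with m = ceil(sqrt(2608)) = 52.
Baby table (384^j mod 2609 for j=0..51):
  0:1  1:384  2:1352  3:2586  4:1604  5:212  6:529  7:2243
  8:342  9:878  10:591  11:2570  12:678  13:2061  14:897  15:60
  16:2168  17:241  18:1229  19:2316  20:2284  21:432  22:1521  23:2257
  24:500  25:1543  26:269  27:1545  28:1037  29:1640  30:991  31:2239
  32:1415  33:688  34:683  35:1372  36:2439  37:2554  38:2361  39:1301
  40:1265  41:486  42:1385  43:2213  44:1867  45:2062  46:1281  47:1412
  48:2145  49:1845  50:1441  51:236
Giant step factor: 384^(-52) ≡ 2205 (mod 2609).
Scan 1804·2205^i mod 2609 for i = 0, 1, …:
  i=0: 1804   i=1: 1704   i=2: 360   i=3: 664
  i=4: 471   i=5: 173   i=6: 551   i=7: 1770
  i=8: 2395   i=9: 359     …   i=13: 1122
  i=14: 678
Match at i=14, j=12: x = 14·52 + 12 = 740.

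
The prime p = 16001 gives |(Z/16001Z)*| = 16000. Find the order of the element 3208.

8000

The order of 3208 must divide p − 1 = 16000 = 2^7 · 5^3.
Divisors: 1, 2, 4, 5, 8, 10, 16, 20, 25, 32, 40, 50, 64, 80, 100, 125, 128, 160, 200, 250, 320, 400, 500, 640, 800, 1000, 1600, 2000, 3200, 4000, 8000, 16000.
Check each in increasing order: 3208^1 ≡ 3208;  3208^2 ≡ 2621;  3208^4 ≡ 5212;  3208^5 ≡ 15052;  3208^8 ≡ 11247;  3208^10 ≡ 4545;  3208^16 ≡ 7104;  3208^20 ≡ 15735;  3208^25 ≡ 12419;  3208^32 ≡ 15663;  3208^40 ≡ 6752;  3208^50 ≡ 13923;  3208^64 ≡ 2237;  3208^80 ≡ 2655;  3208^100 ≡ 13815;  3208^125 ≡ 5763;  3208^128 ≡ 11857;  3208^160 ≡ 8585;  3208^200 ≡ 10298;  3208^250 ≡ 10094;  3208^320 ≡ 1619;  3208^400 ≡ 10177;  3208^500 ≡ 10469;  3208^640 ≡ 12998;  3208^800 ≡ 12857;  3208^1000 ≡ 9112;  3208^1600 ≡ 12119;  3208^2000 ≡ 15356;  3208^3200 ≡ 12983;  3208^4000 ≡ 16000;  3208^8000 ≡ 1.
Smallest exponent giving 1 is 8000.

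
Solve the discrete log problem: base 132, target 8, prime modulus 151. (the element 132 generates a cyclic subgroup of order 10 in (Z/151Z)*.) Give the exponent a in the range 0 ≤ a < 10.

Successive powers of 132 modulo 151:
  132^0=1  132^1=132  132^2=59  132^3=87  132^4=8
So 132^4 ≡ 8 (mod 151), giving a = 4.

4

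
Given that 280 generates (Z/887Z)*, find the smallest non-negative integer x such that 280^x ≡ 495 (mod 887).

Baby-step giant-step with m = ceil(sqrt(886)) = 30.
Baby table (280^j mod 887 for j=0..29):
  0:1  1:280  2:344  3:524  4:365  5:195  6:493  7:555
  8:175  9:215  10:771  11:339  12:11  13:419  14:236  15:442
  16:467  17:371  18:101  19:783  20:151  21:591  22:498  23:181
  24:121  25:174  26:822  27:427  28:702  29:533
Giant step factor: 280^(-30) ≡ 99 (mod 887).
Scan 495·99^i mod 887 for i = 0, 1, …:
  i=0: 495   i=1: 220   i=2: 492   i=3: 810
  i=4: 360   i=5: 160   i=6: 761   i=7: 831
  i=8: 665   i=9: 197     …   i=24: 217
  i=25: 195
Match at i=25, j=5: x = 25·30 + 5 = 755.

755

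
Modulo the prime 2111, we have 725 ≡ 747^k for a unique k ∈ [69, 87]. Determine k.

76

Compute 747^69 mod 2111 = 1348, then multiply by 747 repeatedly:
  747^69=1348  747^70=9  747^71=390  747^72=12  747^73=520
  747^74=16  747^75=1397  747^76=725
Found 725 at exponent 76.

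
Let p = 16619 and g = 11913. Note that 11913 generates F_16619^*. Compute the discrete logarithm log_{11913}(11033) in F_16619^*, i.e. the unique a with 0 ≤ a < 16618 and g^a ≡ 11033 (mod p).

4250

Baby-step giant-step with m = ceil(sqrt(16618)) = 129.
Baby table (11913^j mod 16619 for j=0..128):
  0:1  1:11913  2:9928  3:11460  4:14514  5:1206  6:8262  7:7488
  8:10371  9:4077  10:8583  11:9191  12:6411  13:9938  14:14257  15:14080
  16:16092  17:3831  18:2929  19:9896  20:12481  21:12579  22:104  23:9146
  24:2134  25:11891  26:13746  27:9091  28:11679  29:14278  30:14968  31:8533
  32:11825  33:8581  34:1984  35:3174  36:3637  37:1848  38:11668  39:16187
  40:5474  41:15425  42:1742  43:11934  44:10816  45:3901  46:5889  47:6858
  48:350  49:14800  50:1429  51:5821  52:11105  53:6625  54:16613  55:11617
  56:6908  57:14335  58:12630  59:9383  60:285  61:4929  62:4250  63:8776
  64:14978  65:11330  66:11391  67:6848  68:14172  69:15234  70:3162  71:10252
  72:15664  73:7100  74:8209  75:7621  76:15995  77:11600  78:3815  79:11749
  80:619  81:11930  82:13021  83:14046  84:9906  85:15278  86:12145  87:14990
  88:4715  89:14194  90:11416  91:5531  92:13087  93:2592  94:394  95:7164
  96:6167  97:11491  98:1580  99:9832  100:14523  101:8709  102:14519  103:10914
  104:8045  105:14931  106:16465  107:10107  108:36  109:13393  110:8409  111:13704
  112:7315  113:10178  114:14909  115:3664  116:7738  117:13820  118:9846  119:15115
  120:14749  121:8769  122:14682  123:8310  124:14266  125:4964  126:5730  127:7257
  128:603
Giant step factor: 11913^(-129) ≡ 5423 (mod 16619).
Scan 11033·5423^i mod 16619 for i = 0, 1, …:
  i=0: 11033   i=1: 3559   i=2: 5798   i=3: 16025
  i=4: 2824   i=5: 8453   i=6: 5417   i=7: 10618
  i=8: 13198   i=9: 11340     …   i=31: 8611
  i=32: 14682
Match at i=32, j=122: a = 32·129 + 122 = 4250.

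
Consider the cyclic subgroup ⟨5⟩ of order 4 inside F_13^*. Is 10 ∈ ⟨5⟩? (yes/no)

no

10 ∈ ⟨5⟩ iff 10^4 ≡ 1 (mod 13), since |⟨5⟩| = 4.
10^4 mod 13 = 3.
Since 3 ≠ 1, 10 does not lie in the subgroup.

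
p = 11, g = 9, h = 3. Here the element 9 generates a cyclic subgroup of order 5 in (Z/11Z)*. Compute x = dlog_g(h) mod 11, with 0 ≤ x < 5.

3

Successive powers of 9 modulo 11:
  9^0=1  9^1=9  9^2=4  9^3=3
So 9^3 ≡ 3 (mod 11), giving x = 3.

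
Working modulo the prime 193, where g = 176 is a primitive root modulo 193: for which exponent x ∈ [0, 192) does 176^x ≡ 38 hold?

77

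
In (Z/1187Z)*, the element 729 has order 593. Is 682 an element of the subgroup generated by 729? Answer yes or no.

682 ∈ ⟨729⟩ iff 682^593 ≡ 1 (mod 1187), since |⟨729⟩| = 593.
682^593 mod 1187 = 1.
Since 1 = 1, 682 lies in the subgroup.

yes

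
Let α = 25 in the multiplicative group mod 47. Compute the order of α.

23

The order of 25 must divide p − 1 = 46 = 2 · 23.
Divisors: 1, 2, 23, 46.
Check each in increasing order: 25^1 ≡ 25;  25^2 ≡ 14;  25^23 ≡ 1.
Smallest exponent giving 1 is 23.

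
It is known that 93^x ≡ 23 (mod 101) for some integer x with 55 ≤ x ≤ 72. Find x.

Compute 93^55 mod 101 = 44, then multiply by 93 repeatedly:
  93^55=44  93^56=52  93^57=89  93^58=96  93^59=40
  93^60=84  93^61=35  93^62=23
Found 23 at exponent 62.

62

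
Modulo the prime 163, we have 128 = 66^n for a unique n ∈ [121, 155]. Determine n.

149

Compute 66^121 mod 163 = 11, then multiply by 66 repeatedly:
  66^121=11  66^122=74  66^123=157  66^124=93  66^125=107
  66^126=53  66^127=75  66^128=60  66^129=48  66^130=71
  66^131=122  66^132=65  66^133=52  66^134=9  66^135=105
  66^136=84  66^137=2  66^138=132  66^139=73  66^140=91
  66^141=138  66^142=143  66^143=147  66^144=85  66^145=68
  66^146=87  66^147=37  66^148=160  66^149=128
Found 128 at exponent 149.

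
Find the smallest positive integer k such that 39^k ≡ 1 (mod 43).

The order of 39 must divide p − 1 = 42 = 2 · 3 · 7.
Divisors: 1, 2, 3, 6, 7, 14, 21, 42.
Check each in increasing order: 39^1 ≡ 39;  39^2 ≡ 16;  39^3 ≡ 22;  39^6 ≡ 11;  39^7 ≡ 42;  39^14 ≡ 1.
Smallest exponent giving 1 is 14.

14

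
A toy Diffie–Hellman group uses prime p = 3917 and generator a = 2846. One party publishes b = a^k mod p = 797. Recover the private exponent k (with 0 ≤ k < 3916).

2702

Baby-step giant-step with m = ceil(sqrt(3916)) = 63.
Baby table (2846^j mod 3917 for j=0..62):
  0:1  1:2846  2:3277  3:3882  4:2232  5:2815  6:1225  7:220
  8:3317  9:212  10:134  11:1415  12:414  13:3144  14:1396  15:1178
  16:3553  17:2061  18:1857  19:989  20:2288  21:1594  22:638  23:2177
  24:2965  25:1172  26:2145  27:1984  28:2067  29:3265  30:1066  31:2078
  32:3235  33:1860  34:1693  35:368  36:1489  37:3417  38:2788  39:2723
  40:1832  41:345  42:2620  43:2469  44:3593  45:2308  46:3676  47:3506
  48:1477  49:601  50:2634  51:3143  52:2467  53:1818  54:3588  55:3746
  56:2959  57:3681  58:2068  59:2194  60:426  61:2043  62:1550
Giant step factor: 2846^(-63) ≡ 2930 (mod 3917).
Scan 797·2930^i mod 3917 for i = 0, 1, …:
  i=0: 797   i=1: 678   i=2: 621   i=3: 2042
  i=4: 1801   i=5: 731   i=6: 3148   i=7: 3022
  i=8: 2040   i=9: 3775     …   i=41: 2398
  i=42: 2959
Match at i=42, j=56: k = 42·63 + 56 = 2702.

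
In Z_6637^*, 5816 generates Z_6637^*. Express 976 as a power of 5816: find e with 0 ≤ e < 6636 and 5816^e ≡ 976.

Baby-step giant-step with m = ceil(sqrt(6636)) = 82.
Baby table (5816^j mod 6637 for j=0..81):
  0:1  1:5816  2:3704  3:5399  4:937  5:615  6:6134  7:1469
  8:1885  9:5473  10:6553  11:2594  12:803  13:4437  14:936  15:1436
  16:2430  17:2707  18:948  19:4858  20:419  21:1125  22:5555  23:5601
  24:1020  25:5479  26:1627  27:4907  28:12  29:3422  30:4626  31:5055
  32:4607  33:743  34:601  35:4354  36:2709  37:5943  38:5629  39:4580
  40:2999  41:148  42:4595  43:3958  44:2612  45:5936  46:4739  47:5200
  48:5028  49:226  50:290  51:842  52:5603  53:6015  54:6250  55:5788
  56:144  57:1242  58:2416  59:927  60:2188  61:2279  62:575  63:5789
  64:5960  65:4946  66:1178  67:1864  68:2803  69:1776  70:2044  71:1037
  72:4796  73:4862  74:3772  75:2667  76:603  77:2712  78:3480  79:3467
  80:866  81:5810
Giant step factor: 5816^(-82) ≡ 3843 (mod 6637).
Scan 976·3843^i mod 6637 for i = 0, 1, …:
  i=0: 976   i=1: 863   i=2: 4646   i=3: 1048
  i=4: 5442   i=5: 419
Match at i=5, j=20: e = 5·82 + 20 = 430.

430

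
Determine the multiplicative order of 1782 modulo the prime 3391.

3390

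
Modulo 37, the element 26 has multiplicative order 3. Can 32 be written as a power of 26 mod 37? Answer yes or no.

no

⟨26⟩ has order 3; its elements mod 37 are {1, 10, 26}.
32 is not in this set.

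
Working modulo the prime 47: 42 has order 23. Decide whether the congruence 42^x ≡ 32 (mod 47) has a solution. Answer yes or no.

⟨42⟩ has order 23; its elements mod 47 are {1, 2, 3, 4, 6, 7, 8, 9, 12, 14, 16, 17, 18, 21, 24, 25, 27, 28, 32, 34, 36, 37, 42}.
32 is in this set.

yes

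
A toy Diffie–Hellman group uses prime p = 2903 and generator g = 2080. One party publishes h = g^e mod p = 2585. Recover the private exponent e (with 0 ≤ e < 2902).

26

Successive powers of 2080 modulo 2903:
  2080^0=1  2080^1=2080  2080^2=930  2080^3=1002  2080^4=2709  2080^5=2900
  2080^6=2469  2080^7=113  2080^8=2800  2080^9=582  2080^10=9  2080^11=1302
  2080^12=2564  2080^13=309  2080^14=1157  2080^15=2876  2080^16=1900  2080^17=1017
  2080^18=1976  2080^19=2335  2080^20=81  2080^21=106  2080^22=2755  2080^23=2781
  2080^24=1704  2080^25=2660  2080^26=2585
So 2080^26 ≡ 2585 (mod 2903), giving e = 26.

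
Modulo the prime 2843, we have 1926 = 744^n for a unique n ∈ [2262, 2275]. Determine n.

2272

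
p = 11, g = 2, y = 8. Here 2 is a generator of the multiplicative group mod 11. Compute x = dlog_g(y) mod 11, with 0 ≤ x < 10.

3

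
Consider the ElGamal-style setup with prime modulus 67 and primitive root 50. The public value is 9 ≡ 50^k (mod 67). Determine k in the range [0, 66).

Baby-step giant-step with m = ceil(sqrt(66)) = 9.
Baby table (50^j mod 67 for j=0..8):
  0:1  1:50  2:21  3:45  4:39  5:7  6:15  7:13
  8:47
Giant step factor: 50^(-9) ≡ 27 (mod 67).
Scan 9·27^i mod 67 for i = 0, 1, …:
  i=0: 9   i=1: 42   i=2: 62   i=3: 66
  i=4: 40   i=5: 8   i=6: 15
Match at i=6, j=6: k = 6·9 + 6 = 60.

60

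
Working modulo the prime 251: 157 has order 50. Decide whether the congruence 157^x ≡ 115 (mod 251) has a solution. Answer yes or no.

115 ∈ ⟨157⟩ iff 115^50 ≡ 1 (mod 251), since |⟨157⟩| = 50.
115^50 mod 251 = 149.
Since 149 ≠ 1, 115 does not lie in the subgroup.

no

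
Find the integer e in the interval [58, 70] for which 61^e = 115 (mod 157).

Compute 61^58 mod 157 = 76, then multiply by 61 repeatedly:
  61^58=76  61^59=83  61^60=39  61^61=24  61^62=51
  61^63=128  61^64=115
Found 115 at exponent 64.

64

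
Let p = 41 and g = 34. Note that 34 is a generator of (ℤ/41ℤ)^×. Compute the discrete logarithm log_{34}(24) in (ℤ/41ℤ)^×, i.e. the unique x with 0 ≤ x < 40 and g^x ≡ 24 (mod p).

7

Successive powers of 34 modulo 41:
  34^0=1  34^1=34  34^2=8  34^3=26  34^4=23  34^5=3
  34^6=20  34^7=24
So 34^7 ≡ 24 (mod 41), giving x = 7.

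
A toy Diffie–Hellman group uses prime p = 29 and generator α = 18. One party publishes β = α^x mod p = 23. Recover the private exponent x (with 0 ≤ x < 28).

Successive powers of 18 modulo 29:
  18^0=1  18^1=18  18^2=5  18^3=3  18^4=25  18^5=15
  18^6=9  18^7=17  18^8=16  18^9=27  18^10=22  18^11=19
  18^12=23
So 18^12 ≡ 23 (mod 29), giving x = 12.

12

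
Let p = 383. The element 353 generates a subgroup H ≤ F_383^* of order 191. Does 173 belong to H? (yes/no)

173 ∈ ⟨353⟩ iff 173^191 ≡ 1 (mod 383), since |⟨353⟩| = 191.
173^191 mod 383 = 1.
Since 1 = 1, 173 lies in the subgroup.

yes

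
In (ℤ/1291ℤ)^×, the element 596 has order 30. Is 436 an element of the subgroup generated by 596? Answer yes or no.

yes

436 ∈ ⟨596⟩ iff 436^30 ≡ 1 (mod 1291), since |⟨596⟩| = 30.
436^30 mod 1291 = 1.
Since 1 = 1, 436 lies in the subgroup.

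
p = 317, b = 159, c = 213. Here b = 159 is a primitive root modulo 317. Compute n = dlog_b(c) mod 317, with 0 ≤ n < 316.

6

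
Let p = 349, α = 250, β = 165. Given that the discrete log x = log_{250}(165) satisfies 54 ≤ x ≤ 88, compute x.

Compute 250^54 mod 349 = 231, then multiply by 250 repeatedly:
  250^54=231  250^55=165
Found 165 at exponent 55.

55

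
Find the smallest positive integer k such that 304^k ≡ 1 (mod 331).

The order of 304 must divide p − 1 = 330 = 2 · 3 · 5 · 11.
Divisors: 1, 2, 3, 5, 6, 10, 11, 15, 22, 30, 33, 55, 66, 110, 165, 330.
Check each in increasing order: 304^1 ≡ 304;  304^2 ≡ 67;  304^3 ≡ 177;  304^5 ≡ 274;  304^6 ≡ 215;  304^10 ≡ 270;  304^11 ≡ 323;  304^15 ≡ 167;  304^22 ≡ 64;  304^30 ≡ 85;  304^33 ≡ 150;  304^55 ≡ 1.
Smallest exponent giving 1 is 55.

55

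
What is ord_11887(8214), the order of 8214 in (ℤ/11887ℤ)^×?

The order of 8214 must divide p − 1 = 11886 = 2 · 3 · 7 · 283.
Divisors: 1, 2, 3, 6, 7, 14, 21, 42, 283, 566, 849, 1698, 1981, 3962, 5943, 11886.
Check each in increasing order: 8214^1 ≡ 8214;  8214^2 ≡ 11071;  8214^3 ≡ 1644;  8214^6 ≡ 4387;  8214^7 ≡ 5321;  8214^14 ≡ 10094;  8214^21 ≡ 4708;  8214^42 ≡ 7896;  8214^283 ≡ 5529;  8214^566 ≡ 8364;  8214^849 ≡ 4126;  8214^1698 ≡ 1692;  8214^1981 ≡ 11886;  8214^3962 ≡ 1.
Smallest exponent giving 1 is 3962.

3962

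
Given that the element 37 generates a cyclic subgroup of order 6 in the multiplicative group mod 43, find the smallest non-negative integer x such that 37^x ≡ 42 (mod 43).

Successive powers of 37 modulo 43:
  37^0=1  37^1=37  37^2=36  37^3=42
So 37^3 ≡ 42 (mod 43), giving x = 3.

3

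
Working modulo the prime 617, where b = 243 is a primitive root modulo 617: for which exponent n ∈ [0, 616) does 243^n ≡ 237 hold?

547

Baby-step giant-step with m = ceil(sqrt(616)) = 25.
Baby table (243^j mod 617 for j=0..24):
  0:1  1:243  2:434  3:572  4:171  5:214  6:174  7:326
  8:242  9:191  10:138  11:216  12:43  13:577  14:152  15:533
  16:566  17:564  18:78  19:444  20:534  21:192  22:381  23:33
  24:615
Giant step factor: 243^(-25) ≡ 471 (mod 617).
Scan 237·471^i mod 617 for i = 0, 1, …:
  i=0: 237   i=1: 567   i=2: 513   i=3: 376
  i=4: 17   i=5: 603   i=6: 193   i=7: 204
  i=8: 449   i=9: 465     …   i=20: 551
  i=21: 381
Match at i=21, j=22: n = 21·25 + 22 = 547.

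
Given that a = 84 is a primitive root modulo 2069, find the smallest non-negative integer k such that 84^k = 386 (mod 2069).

87

Baby-step giant-step with m = ceil(sqrt(2068)) = 46.
Baby table (84^j mod 2069 for j=0..45):
  0:1  1:84  2:849  3:970  4:789  5:68  6:1574  7:1869
  8:1821  9:1927  10:486  11:1513  12:883  13:1757  14:689  15:2013
  16:1503  17:43  18:1543  19:1334  20:330  21:823  22:855  23:1474
  24:1745  25:1750  26:101  27:208  28:920  29:727  30:1067  31:661
  32:1730  33:490  34:1849  35:141  36:1499  37:1776  38:216  39:1592
  40:1312  41:551  42:766  43:205  44:668  45:249
Giant step factor: 84^(-46) ≡ 650 (mod 2069).
Scan 386·650^i mod 2069 for i = 0, 1, …:
  i=0: 386   i=1: 551
Match at i=1, j=41: k = 1·46 + 41 = 87.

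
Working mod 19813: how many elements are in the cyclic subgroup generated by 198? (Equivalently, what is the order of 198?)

The order of 198 must divide p − 1 = 19812 = 2^2 · 3 · 13 · 127.
Divisors: 1, 2, 3, 4, 6, 12, 13, 26, 39, 52, 78, 127, 156, 254, 381, 508, 762, 1524, 1651, 3302, 4953, 6604, 9906, 19812.
Check each in increasing order: 198^1 ≡ 198;  198^2 ≡ 19391;  198^3 ≡ 15509;  198^4 ≡ 19580;  198^6 ≡ 19074;  198^12 ≡ 11170;  198^13 ≡ 12417;  198^26 ≡ 16936;  198^39 ≡ 18943;  198^52 ≡ 15108;  198^78 ≡ 4006;  198^127 ≡ 1074;  198^156 ≡ 19319;  198^254 ≡ 4322;  198^381 ≡ 5586;  198^508 ≡ 15838;  198^762 ≡ 17734;  198^1524 ≡ 3007;  198^1651 ≡ 19812;  198^3302 ≡ 1.
Smallest exponent giving 1 is 3302.

3302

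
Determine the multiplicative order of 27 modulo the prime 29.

The order of 27 must divide p − 1 = 28 = 2^2 · 7.
Divisors: 1, 2, 4, 7, 14, 28.
Check each in increasing order: 27^1 ≡ 27;  27^2 ≡ 4;  27^4 ≡ 16;  27^7 ≡ 17;  27^14 ≡ 28;  27^28 ≡ 1.
Smallest exponent giving 1 is 28.

28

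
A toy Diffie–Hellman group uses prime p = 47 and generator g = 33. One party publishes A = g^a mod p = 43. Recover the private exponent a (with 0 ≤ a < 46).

9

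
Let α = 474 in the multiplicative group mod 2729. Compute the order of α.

The order of 474 must divide p − 1 = 2728 = 2^3 · 11 · 31.
Divisors: 1, 2, 4, 8, 11, 22, 31, 44, 62, 88, 124, 248, 341, 682, 1364, 2728.
Check each in increasing order: 474^1 ≡ 474;  474^2 ≡ 898;  474^4 ≡ 1349;  474^8 ≡ 2287;  474^11 ≡ 1805;  474^22 ≡ 2328;  474^31 ≡ 443;  474^44 ≡ 2519;  474^62 ≡ 2490;  474^88 ≡ 436;  474^124 ≡ 2541;  474^248 ≡ 2596;  474^341 ≡ 1.
Smallest exponent giving 1 is 341.

341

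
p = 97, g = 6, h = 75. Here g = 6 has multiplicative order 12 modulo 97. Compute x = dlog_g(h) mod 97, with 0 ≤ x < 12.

Successive powers of 6 modulo 97:
  6^0=1  6^1=6  6^2=36  6^3=22  6^4=35  6^5=16
  6^6=96  6^7=91  6^8=61  6^9=75
So 6^9 ≡ 75 (mod 97), giving x = 9.

9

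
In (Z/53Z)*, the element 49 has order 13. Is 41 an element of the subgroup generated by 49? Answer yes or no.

no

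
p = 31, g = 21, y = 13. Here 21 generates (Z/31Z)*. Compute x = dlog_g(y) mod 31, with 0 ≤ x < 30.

19

Successive powers of 21 modulo 31:
  21^0=1  21^1=21  21^2=7  21^3=23  21^4=18  21^5=6
  21^6=2  21^7=11  21^8=14  21^9=15  21^10=5  21^11=12
  21^12=4  21^13=22  21^14=28  21^15=30  21^16=10  21^17=24
  21^18=8  21^19=13
So 21^19 ≡ 13 (mod 31), giving x = 19.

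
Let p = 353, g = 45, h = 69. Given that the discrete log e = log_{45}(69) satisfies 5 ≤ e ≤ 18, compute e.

17

Compute 45^5 mod 353 = 199, then multiply by 45 repeatedly:
  45^5=199  45^6=130  45^7=202  45^8=265  45^9=276
  45^10=65  45^11=101  45^12=309  45^13=138  45^14=209
  45^15=227  45^16=331  45^17=69
Found 69 at exponent 17.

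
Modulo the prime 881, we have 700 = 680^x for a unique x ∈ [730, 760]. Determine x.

Compute 680^730 mod 881 = 276, then multiply by 680 repeatedly:
  680^730=276  680^731=27  680^732=740  680^733=149  680^734=5
  680^735=757  680^736=256  680^737=523  680^738=597  680^739=700
Found 700 at exponent 739.

739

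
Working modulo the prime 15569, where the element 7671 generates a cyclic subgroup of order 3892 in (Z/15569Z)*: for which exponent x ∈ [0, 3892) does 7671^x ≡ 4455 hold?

3379

Baby-step giant-step with m = ceil(sqrt(3892)) = 63.
Baby table (7671^j mod 15569 for j=0..62):
  0:1  1:7671  2:8990  3:7189  4:1421  5:2191  6:8210  7:2305
  8:10840  9:15180  10:5229  11:5915  12:5899  13:7715  14:3996  15:13524
  16:6357  17:2439  18:11200  19:5458  20:3277  21:9501  22:3682  23:2456
  24:1486  25:2598  26:938  27:2520  28:9791  29:1905  30:9533  31:50
  32:9894  33:13568  34:1363  35:8774  36:567  37:5706  38:6267  39:12654
  40:11688  41:12346  42:15508  43:14708  44:12094  45:12972  46:6733  47:6470
  48:12967  49:15085  50:8227  51:8160  52:7980  53:12841  54:13817  55:12024
  56:5348  57:193  58:1448  59:6911  60:1836  61:9580  62:2500
Giant step factor: 7671^(-63) ≡ 7354 (mod 15569).
Scan 4455·7354^i mod 15569 for i = 0, 1, …:
  i=0: 4455   i=1: 4894   i=2: 10517   i=3: 10795
  i=4: 99   i=5: 11872   i=6: 11305   i=7: 14079
  i=8: 3116   i=9: 13065     …   i=52: 7242
  i=53: 11688
Match at i=53, j=40: x = 53·63 + 40 = 3379.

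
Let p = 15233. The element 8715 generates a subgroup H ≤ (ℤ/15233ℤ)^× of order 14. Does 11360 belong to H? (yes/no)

11360 ∈ ⟨8715⟩ iff 11360^14 ≡ 1 (mod 15233), since |⟨8715⟩| = 14.
11360^14 mod 15233 = 2867.
Since 2867 ≠ 1, 11360 does not lie in the subgroup.

no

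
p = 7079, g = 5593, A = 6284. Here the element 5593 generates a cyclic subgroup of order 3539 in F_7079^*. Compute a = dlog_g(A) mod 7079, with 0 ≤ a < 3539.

Baby-step giant-step with m = ceil(sqrt(3539)) = 60.
Baby table (5593^j mod 7079 for j=0..59):
  0:1  1:5593  2:6627  3:6246  4:6092  5:1329  6:147  7:1007
  8:4346  9:4971  10:3570  11:4230  12:372  13:6449  14:1752  15:1600
  16:944  17:5937  18:5131  19:6496  20:2700  21:1593  22:4267  23:2022
  24:3883  25:6326  26:476  27:564  28:4297  29:6995  30:4481  31:2573
  32:6261  33:5039  34:1628  35:1810  36:360  37:3044  38:97  39:4517
  40:5709  41:4147  42:3367  43:1491  44:101  45:5652  46:3901  47:815
  48:6498  49:6807  50:689  51:2601  52:48  53:6541  54:6620  55:2490
  56:2177  57:81  58:7056  59:5862
Giant step factor: 5593^(-60) ≡ 4661 (mod 7079).
Scan 6284·4661^i mod 7079 for i = 0, 1, …:
  i=0: 6284   i=1: 3901
Match at i=1, j=46: a = 1·60 + 46 = 106.

106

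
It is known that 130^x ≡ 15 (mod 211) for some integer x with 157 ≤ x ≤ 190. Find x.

175

Compute 130^157 mod 211 = 164, then multiply by 130 repeatedly:
  130^157=164  130^158=9  130^159=115  130^160=180  130^161=190
  130^162=13  130^163=2  130^164=49  130^165=40  130^166=136
  130^167=167  130^168=188  130^169=175  130^170=173  130^171=124
  130^172=84  130^173=159  130^174=203  130^175=15
Found 15 at exponent 175.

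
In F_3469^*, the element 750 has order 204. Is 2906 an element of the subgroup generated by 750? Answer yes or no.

yes

2906 ∈ ⟨750⟩ iff 2906^204 ≡ 1 (mod 3469), since |⟨750⟩| = 204.
2906^204 mod 3469 = 1.
Since 1 = 1, 2906 lies in the subgroup.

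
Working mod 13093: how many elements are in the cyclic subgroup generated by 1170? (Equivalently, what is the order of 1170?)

13092

The order of 1170 must divide p − 1 = 13092 = 2^2 · 3 · 1091.
Divisors: 1, 2, 3, 4, 6, 12, 1091, 2182, 3273, 4364, 6546, 13092.
Check each in increasing order: 1170^1 ≡ 1170;  1170^2 ≡ 7228;  1170^3 ≡ 11775;  1170^4 ≡ 2914;  1170^6 ≡ 8848;  1170^12 ≡ 4057;  1170^1091 ≡ 9359;  1170^2182 ≡ 11804;  1170^3273 ≡ 7995;  1170^4364 ≡ 11803;  1170^6546 ≡ 13092;  1170^13092 ≡ 1.
Smallest exponent giving 1 is 13092.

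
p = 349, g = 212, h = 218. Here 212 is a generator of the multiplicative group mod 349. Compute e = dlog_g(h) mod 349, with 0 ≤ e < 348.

255

Baby-step giant-step with m = ceil(sqrt(348)) = 19.
Baby table (212^j mod 349 for j=0..18):
  0:1  1:212  2:272  3:79  4:345  5:199  6:308  7:33
  8:16  9:251  10:164  11:217  12:285  13:43  14:42  15:179
  16:256  17:177  18:181
Giant step factor: 212^(-19) ≡ 252 (mod 349).
Scan 218·252^i mod 349 for i = 0, 1, …:
  i=0: 218   i=1: 143   i=2: 89   i=3: 92
  i=4: 150   i=5: 108   i=6: 343   i=7: 233
  i=8: 84   i=9: 228   i=10: 220   i=11: 298
  i=12: 61   i=13: 16
Match at i=13, j=8: e = 13·19 + 8 = 255.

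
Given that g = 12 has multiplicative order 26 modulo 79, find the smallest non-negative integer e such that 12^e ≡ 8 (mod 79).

10

Successive powers of 12 modulo 79:
  12^0=1  12^1=12  12^2=65  12^3=69  12^4=38  12^5=61
  12^6=21  12^7=15  12^8=22  12^9=27  12^10=8
So 12^10 ≡ 8 (mod 79), giving e = 10.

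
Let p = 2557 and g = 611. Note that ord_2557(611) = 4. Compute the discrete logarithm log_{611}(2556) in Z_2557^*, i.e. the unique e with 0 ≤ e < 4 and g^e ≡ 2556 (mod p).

Successive powers of 611 modulo 2557:
  611^0=1  611^1=611  611^2=2556
So 611^2 ≡ 2556 (mod 2557), giving e = 2.

2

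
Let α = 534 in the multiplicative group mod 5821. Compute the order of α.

The order of 534 must divide p − 1 = 5820 = 2^2 · 3 · 5 · 97.
Divisors: 1, 2, 3, 4, 5, 6, 10, 12, 15, 20, 30, 60, 97, 194, 291, 388, 485, 582, 970, 1164, 1455, 1940, 2910, 5820.
Check each in increasing order: 534^1 ≡ 534;  534^2 ≡ 5748;  534^3 ≡ 1765;  534^4 ≡ 5329;  534^5 ≡ 5038;  534^6 ≡ 990;  534^10 ≡ 1884;  534^12 ≡ 2172;  534^15 ≡ 3362;  534^20 ≡ 4467;  534^30 ≡ 4483;  534^60 ≡ 3197;  534^97 ≡ 4135;  534^194 ≡ 1948;  534^291 ≡ 4537;  534^388 ≡ 5233;  534^485 ≡ 1798;  534^582 ≡ 1313;  534^970 ≡ 2149;  534^1164 ≡ 953;  534^1455 ≡ 4579;  534^1940 ≡ 2148;  534^2910 ≡ 5820;  534^5820 ≡ 1.
Smallest exponent giving 1 is 5820.

5820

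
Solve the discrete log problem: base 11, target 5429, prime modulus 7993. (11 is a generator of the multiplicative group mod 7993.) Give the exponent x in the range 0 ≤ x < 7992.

2727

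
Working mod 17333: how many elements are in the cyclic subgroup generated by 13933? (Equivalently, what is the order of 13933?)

8666

The order of 13933 must divide p − 1 = 17332 = 2^2 · 7 · 619.
Divisors: 1, 2, 4, 7, 14, 28, 619, 1238, 2476, 4333, 8666, 17332.
Check each in increasing order: 13933^1 ≡ 13933;  13933^2 ≡ 16222;  13933^4 ≡ 3678;  13933^7 ≡ 11050;  13933^14 ≡ 8848;  13933^28 ≡ 11276;  13933^619 ≡ 3155;  13933^1238 ≡ 4883;  13933^2476 ≡ 10814;  13933^4333 ≡ 17332;  13933^8666 ≡ 1.
Smallest exponent giving 1 is 8666.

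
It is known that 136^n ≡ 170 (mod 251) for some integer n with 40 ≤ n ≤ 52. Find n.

41

Compute 136^40 mod 251 = 64, then multiply by 136 repeatedly:
  136^40=64  136^41=170
Found 170 at exponent 41.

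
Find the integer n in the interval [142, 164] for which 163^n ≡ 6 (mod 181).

Compute 163^142 mod 181 = 37, then multiply by 163 repeatedly:
  163^142=37  163^143=58  163^144=42  163^145=149  163^146=33
  163^147=130  163^148=13  163^149=128  163^150=49  163^151=23
  163^152=129  163^153=31  163^154=166  163^155=89  163^156=27
  163^157=57  163^158=60  163^159=6
Found 6 at exponent 159.

159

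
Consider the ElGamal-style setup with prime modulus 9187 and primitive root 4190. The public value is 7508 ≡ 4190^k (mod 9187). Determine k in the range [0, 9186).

2478

Baby-step giant-step with m = ceil(sqrt(9186)) = 96.
Baby table (4190^j mod 9187 for j=0..95):
  0:1  1:4190  2:8930  3:7236  4:1740  5:5309  6:2983  7:4450
  8:5077  9:4725  10:8952  11:7546  12:5273  13:8322  14:4515  15:1817
  16:6394  17:1568  18:1215  19:1252  20:103  21:8968  22:1090  23:1161
  24:4667  25:4794  26:4078  27:8187  28:8459  29:8951  30:3356  31:5530
  32:1086  33:2775  34:5695  35:3411  36:6305  37:5325  38:5714  39:338
  40:1422  41:5004  42:2026  43:152  44:2977  45:6871  46:6619  47:7244
  48:7699  49:3253  50:5749  51:9183  52:1614  53:1028  54:7804  55:2227
  56:6325  57:6442  58:574  59:7253  60:8661  61:940  62:6564  63:6469
  64:3460  65:314  66:1919  67:1985  68:2915  69:4327  70:4179  71:8775
  72:876  73:4827  74:4543  75:8893  76:8385  77:2062  78:4000  79:2912
  80:944  81:4950  82:5441  83:4843  84:7274  85:4781  86:4730  87:2341
  88:6261  89:4705  90:7835  91:3499  92:7545  93:1083  94:8579  95:6466
Giant step factor: 4190^(-96) ≡ 1909 (mod 9187).
Scan 7508·1909^i mod 9187 for i = 0, 1, …:
  i=0: 7508   i=1: 1052   i=2: 5502   i=3: 2577
  i=4: 4448   i=5: 2444   i=6: 7787   i=7: 817
  i=8: 7050   i=9: 8682     …   i=24: 4829
  i=25: 4000
Match at i=25, j=78: k = 25·96 + 78 = 2478.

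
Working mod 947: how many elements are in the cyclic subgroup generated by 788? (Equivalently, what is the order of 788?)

946

The order of 788 must divide p − 1 = 946 = 2 · 11 · 43.
Divisors: 1, 2, 11, 22, 43, 86, 473, 946.
Check each in increasing order: 788^1 ≡ 788;  788^2 ≡ 659;  788^11 ≡ 664;  788^22 ≡ 541;  788^43 ≡ 762;  788^86 ≡ 133;  788^473 ≡ 946;  788^946 ≡ 1.
Smallest exponent giving 1 is 946.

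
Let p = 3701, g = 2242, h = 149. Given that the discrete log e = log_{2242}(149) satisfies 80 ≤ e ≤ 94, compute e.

80

Compute 2242^80 mod 3701 = 149, then multiply by 2242 repeatedly:
  2242^80=149
Found 149 at exponent 80.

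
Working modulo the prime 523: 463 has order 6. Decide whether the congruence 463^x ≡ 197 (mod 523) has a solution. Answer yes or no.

no

197 ∈ ⟨463⟩ iff 197^6 ≡ 1 (mod 523), since |⟨463⟩| = 6.
197^6 mod 523 = 177.
Since 177 ≠ 1, 197 does not lie in the subgroup.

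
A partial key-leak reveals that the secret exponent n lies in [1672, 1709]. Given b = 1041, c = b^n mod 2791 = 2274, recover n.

1692

Compute 1041^1672 mod 2791 = 1819, then multiply by 1041 repeatedly:
  1041^1672=1819  1041^1673=1281  1041^1674=2214  1041^1675=2199  1041^1676=539
  1041^1677=108  1041^1678=788  1041^1679=2545  1041^1680=686  1041^1681=2421
  1041^1682=2779  1041^1683=1463  1041^1684=1888  1041^1685=544  1041^1686=2522
  1041^1687=1862  1041^1688=1388  1041^1689=1961  1041^1690=1180  1041^1691=340
  1041^1692=2274
Found 2274 at exponent 1692.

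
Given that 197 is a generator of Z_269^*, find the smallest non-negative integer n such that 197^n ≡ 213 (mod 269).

Baby-step giant-step with m = ceil(sqrt(268)) = 17.
Baby table (197^j mod 269 for j=0..16):
  0:1  1:197  2:73  3:124  4:218  5:175  6:43  7:132
  8:180  9:221  10:228  11:262  12:235  13:27  14:208  15:88
  16:120
Giant step factor: 197^(-17) ≡ 42 (mod 269).
Scan 213·42^i mod 269 for i = 0, 1, …:
  i=0: 213   i=1: 69   i=2: 208
Match at i=2, j=14: n = 2·17 + 14 = 48.

48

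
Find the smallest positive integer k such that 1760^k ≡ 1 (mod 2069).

The order of 1760 must divide p − 1 = 2068 = 2^2 · 11 · 47.
Divisors: 1, 2, 4, 11, 22, 44, 47, 94, 188, 517, 1034, 2068.
Check each in increasing order: 1760^1 ≡ 1760;  1760^2 ≡ 307;  1760^4 ≡ 1144;  1760^11 ≡ 1147;  1760^22 ≡ 1794;  1760^44 ≡ 1141;  1760^47 ≡ 1052;  1760^94 ≡ 1858;  1760^188 ≡ 1072;  1760^517 ≡ 1905;  1760^1034 ≡ 2068;  1760^2068 ≡ 1.
Smallest exponent giving 1 is 2068.

2068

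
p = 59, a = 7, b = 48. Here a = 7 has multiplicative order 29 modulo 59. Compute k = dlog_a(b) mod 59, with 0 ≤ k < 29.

3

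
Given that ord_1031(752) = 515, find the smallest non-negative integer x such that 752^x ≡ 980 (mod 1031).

Baby-step giant-step with m = ceil(sqrt(515)) = 23.
Baby table (752^j mod 1031 for j=0..22):
  0:1  1:752  2:516  3:376  4:258  5:188  6:129  7:94
  8:580  9:47  10:290  11:539  12:145  13:785  14:588  15:908
  16:294  17:454  18:147  19:227  20:589  21:629  22:810
Giant step factor: 752^(-23) ≡ 595 (mod 1031).
Scan 980·595^i mod 1031 for i = 0, 1, …:
  i=0: 980   i=1: 585   i=2: 628   i=3: 438
  i=4: 798   i=5: 550   i=6: 423   i=7: 121
  i=8: 856   i=9: 6   i=10: 477   i=11: 290
Match at i=11, j=10: x = 11·23 + 10 = 263.

263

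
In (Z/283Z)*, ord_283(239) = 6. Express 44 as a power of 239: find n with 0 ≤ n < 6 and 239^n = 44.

Successive powers of 239 modulo 283:
  239^0=1  239^1=239  239^2=238  239^3=282  239^4=44
So 239^4 ≡ 44 (mod 283), giving n = 4.

4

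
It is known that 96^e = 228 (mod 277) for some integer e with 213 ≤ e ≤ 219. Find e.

214

Compute 96^213 mod 277 = 37, then multiply by 96 repeatedly:
  96^213=37  96^214=228
Found 228 at exponent 214.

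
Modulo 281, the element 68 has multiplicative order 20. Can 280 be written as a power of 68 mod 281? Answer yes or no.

yes

280 ∈ ⟨68⟩ iff 280^20 ≡ 1 (mod 281), since |⟨68⟩| = 20.
280^20 mod 281 = 1.
Since 1 = 1, 280 lies in the subgroup.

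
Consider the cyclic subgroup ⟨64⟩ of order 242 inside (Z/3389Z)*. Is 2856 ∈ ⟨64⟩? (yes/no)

no

2856 ∈ ⟨64⟩ iff 2856^242 ≡ 1 (mod 3389), since |⟨64⟩| = 242.
2856^242 mod 3389 = 2506.
Since 2506 ≠ 1, 2856 does not lie in the subgroup.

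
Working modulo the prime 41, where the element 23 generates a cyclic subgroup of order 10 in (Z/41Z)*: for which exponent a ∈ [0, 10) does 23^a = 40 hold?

5

Successive powers of 23 modulo 41:
  23^0=1  23^1=23  23^2=37  23^3=31  23^4=16  23^5=40
So 23^5 ≡ 40 (mod 41), giving a = 5.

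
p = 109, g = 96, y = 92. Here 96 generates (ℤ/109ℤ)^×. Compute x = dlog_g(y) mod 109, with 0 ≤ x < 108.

Successive powers of 96 modulo 109:
  96^0=1  96^1=96  96^2=60  96^3=92
So 96^3 ≡ 92 (mod 109), giving x = 3.

3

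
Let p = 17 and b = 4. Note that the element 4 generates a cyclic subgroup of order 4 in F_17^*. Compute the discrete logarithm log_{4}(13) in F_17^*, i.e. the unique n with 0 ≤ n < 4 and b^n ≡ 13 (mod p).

3

Successive powers of 4 modulo 17:
  4^0=1  4^1=4  4^2=16  4^3=13
So 4^3 ≡ 13 (mod 17), giving n = 3.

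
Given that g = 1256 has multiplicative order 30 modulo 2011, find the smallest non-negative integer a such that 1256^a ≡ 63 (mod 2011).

27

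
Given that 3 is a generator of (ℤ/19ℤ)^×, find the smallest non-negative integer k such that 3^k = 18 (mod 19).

9

Successive powers of 3 modulo 19:
  3^0=1  3^1=3  3^2=9  3^3=8  3^4=5  3^5=15
  3^6=7  3^7=2  3^8=6  3^9=18
So 3^9 ≡ 18 (mod 19), giving k = 9.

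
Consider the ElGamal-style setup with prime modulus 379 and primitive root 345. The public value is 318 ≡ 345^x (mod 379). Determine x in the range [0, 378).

329

Baby-step giant-step with m = ceil(sqrt(378)) = 20.
Baby table (345^j mod 379 for j=0..19):
  0:1  1:345  2:19  3:112  4:361  5:233  6:37  7:258
  8:324  9:354  10:92  11:283  12:232  13:71  14:239  15:212
  16:372  17:238  18:246  19:353
Giant step factor: 345^(-20) ≡ 376 (mod 379).
Scan 318·376^i mod 379 for i = 0, 1, …:
  i=0: 318   i=1: 183   i=2: 209   i=3: 131
  i=4: 365   i=5: 42   i=6: 253   i=7: 378
  i=8: 3   i=9: 370     …   i=15: 261
  i=16: 354
Match at i=16, j=9: x = 16·20 + 9 = 329.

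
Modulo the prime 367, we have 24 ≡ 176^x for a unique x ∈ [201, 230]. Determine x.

213

Compute 176^201 mod 367 = 342, then multiply by 176 repeatedly:
  176^201=342  176^202=4  176^203=337  176^204=225  176^205=331
  176^206=270  176^207=177  176^208=324  176^209=139  176^210=242
  176^211=20  176^212=217  176^213=24
Found 24 at exponent 213.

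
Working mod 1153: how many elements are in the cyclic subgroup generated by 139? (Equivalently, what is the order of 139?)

The order of 139 must divide p − 1 = 1152 = 2^7 · 3^2.
Divisors: 1, 2, 3, 4, 6, 8, 9, 12, 16, 18, 24, 32, 36, 48, 64, 72, 96, 128, 144, 192, 288, 384, 576, 1152.
Check each in increasing order: 139^1 ≡ 139;  139^2 ≡ 873;  139^3 ≡ 282;  139^4 ≡ 1149;  139^6 ≡ 1120;  139^8 ≡ 16;  139^9 ≡ 1071;  139^12 ≡ 1089;  139^16 ≡ 256;  139^18 ≡ 959;  139^24 ≡ 637;  139^32 ≡ 968;  139^36 ≡ 740;  139^48 ≡ 1066;  139^64 ≡ 788;  139^72 ≡ 1078;  139^96 ≡ 651;  139^128 ≡ 630;  139^144 ≡ 1013;  139^192 ≡ 650;  139^288 ≡ 1152;  139^384 ≡ 502;  139^576 ≡ 1.
Smallest exponent giving 1 is 576.

576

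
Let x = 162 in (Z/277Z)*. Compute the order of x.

The order of 162 must divide p − 1 = 276 = 2^2 · 3 · 23.
Divisors: 1, 2, 3, 4, 6, 12, 23, 46, 69, 92, 138, 276.
Check each in increasing order: 162^1 ≡ 162;  162^2 ≡ 206;  162^3 ≡ 132;  162^4 ≡ 55;  162^6 ≡ 250;  162^12 ≡ 175;  162^23 ≡ 95;  162^46 ≡ 161;  162^69 ≡ 60;  162^92 ≡ 160;  162^138 ≡ 276;  162^276 ≡ 1.
Smallest exponent giving 1 is 276.

276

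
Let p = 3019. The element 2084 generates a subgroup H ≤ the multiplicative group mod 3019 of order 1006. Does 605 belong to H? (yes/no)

605 ∈ ⟨2084⟩ iff 605^1006 ≡ 1 (mod 3019), since |⟨2084⟩| = 1006.
605^1006 mod 3019 = 1.
Since 1 = 1, 605 lies in the subgroup.

yes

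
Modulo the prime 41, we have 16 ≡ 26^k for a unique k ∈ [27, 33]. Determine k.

Compute 26^27 mod 41 = 34, then multiply by 26 repeatedly:
  26^27=34  26^28=23  26^29=24  26^30=9  26^31=29
  26^32=16
Found 16 at exponent 32.

32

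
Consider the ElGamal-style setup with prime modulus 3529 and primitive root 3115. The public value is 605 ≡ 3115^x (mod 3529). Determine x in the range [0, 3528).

2006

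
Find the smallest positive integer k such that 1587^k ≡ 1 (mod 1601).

1600

The order of 1587 must divide p − 1 = 1600 = 2^6 · 5^2.
Divisors: 1, 2, 4, 5, 8, 10, 16, 20, 25, 32, 40, 50, 64, 80, 100, 160, 200, 320, 400, 800, 1600.
Check each in increasing order: 1587^1 ≡ 1587;  1587^2 ≡ 196;  1587^4 ≡ 1593;  1587^5 ≡ 112;  1587^8 ≡ 64;  1587^10 ≡ 1337;  1587^16 ≡ 894;  1587^20 ≡ 853;  1587^25 ≡ 1077;  1587^32 ≡ 337;  1587^40 ≡ 755;  1587^50 ≡ 805;  1587^64 ≡ 1499;  1587^80 ≡ 69;  1587^100 ≡ 1221;  1587^160 ≡ 1559;  1587^200 ≡ 310;  1587^320 ≡ 163;  1587^400 ≡ 40;  1587^800 ≡ 1600;  1587^1600 ≡ 1.
Smallest exponent giving 1 is 1600.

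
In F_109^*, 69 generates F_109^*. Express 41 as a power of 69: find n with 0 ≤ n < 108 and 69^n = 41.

Baby-step giant-step with m = ceil(sqrt(108)) = 11.
Baby table (69^j mod 109 for j=0..10):
  0:1  1:69  2:74  3:92  4:26  5:50  6:71  7:103
  8:22  9:101  10:102
Giant step factor: 69^(-11) ≡ 51 (mod 109).
Scan 41·51^i mod 109 for i = 0, 1, …:
  i=0: 41   i=1: 20   i=2: 39   i=3: 27
  i=4: 69
Match at i=4, j=1: n = 4·11 + 1 = 45.

45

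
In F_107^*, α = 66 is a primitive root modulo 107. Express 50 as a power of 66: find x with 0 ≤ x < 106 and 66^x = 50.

9

Baby-step giant-step with m = ceil(sqrt(106)) = 11.
Baby table (66^j mod 107 for j=0..10):
  0:1  1:66  2:76  3:94  4:105  5:82  6:62  7:26
  8:4  9:50  10:90
Giant step factor: 66^(-11) ≡ 72 (mod 107).
Scan 50·72^i mod 107 for i = 0, 1, …:
  i=0: 50
Match at i=0, j=9: x = 0·11 + 9 = 9.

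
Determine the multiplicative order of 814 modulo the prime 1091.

545

The order of 814 must divide p − 1 = 1090 = 2 · 5 · 109.
Divisors: 1, 2, 5, 10, 109, 218, 545, 1090.
Check each in increasing order: 814^1 ≡ 814;  814^2 ≡ 359;  814^5 ≡ 756;  814^10 ≡ 943;  814^109 ≡ 93;  814^218 ≡ 1012;  814^545 ≡ 1.
Smallest exponent giving 1 is 545.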